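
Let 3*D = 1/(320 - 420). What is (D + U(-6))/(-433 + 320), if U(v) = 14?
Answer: -4199/33900 ≈ -0.12386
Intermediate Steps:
D = -1/300 (D = 1/(3*(320 - 420)) = (1/3)/(-100) = (1/3)*(-1/100) = -1/300 ≈ -0.0033333)
(D + U(-6))/(-433 + 320) = (-1/300 + 14)/(-433 + 320) = (4199/300)/(-113) = (4199/300)*(-1/113) = -4199/33900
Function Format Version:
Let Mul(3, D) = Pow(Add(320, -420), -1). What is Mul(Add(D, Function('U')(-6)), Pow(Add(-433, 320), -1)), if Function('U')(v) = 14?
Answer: Rational(-4199, 33900) ≈ -0.12386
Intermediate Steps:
D = Rational(-1, 300) (D = Mul(Rational(1, 3), Pow(Add(320, -420), -1)) = Mul(Rational(1, 3), Pow(-100, -1)) = Mul(Rational(1, 3), Rational(-1, 100)) = Rational(-1, 300) ≈ -0.0033333)
Mul(Add(D, Function('U')(-6)), Pow(Add(-433, 320), -1)) = Mul(Add(Rational(-1, 300), 14), Pow(Add(-433, 320), -1)) = Mul(Rational(4199, 300), Pow(-113, -1)) = Mul(Rational(4199, 300), Rational(-1, 113)) = Rational(-4199, 33900)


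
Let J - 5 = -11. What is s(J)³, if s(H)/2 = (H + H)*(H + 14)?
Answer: -7077888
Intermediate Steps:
J = -6 (J = 5 - 11 = -6)
s(H) = 4*H*(14 + H) (s(H) = 2*((H + H)*(H + 14)) = 2*((2*H)*(14 + H)) = 2*(2*H*(14 + H)) = 4*H*(14 + H))
s(J)³ = (4*(-6)*(14 - 6))³ = (4*(-6)*8)³ = (-192)³ = -7077888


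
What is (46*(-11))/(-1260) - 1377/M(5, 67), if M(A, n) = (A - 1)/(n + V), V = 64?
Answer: -56821399/1260 ≈ -45096.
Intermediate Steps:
M(A, n) = (-1 + A)/(64 + n) (M(A, n) = (A - 1)/(n + 64) = (-1 + A)/(64 + n))
(46*(-11))/(-1260) - 1377/M(5, 67) = (46*(-11))/(-1260) - 1377*(64 + 67)/(-1 + 5) = -506*(-1/1260) - 1377/(4/131) = 253/630 - 1377/((1/131)*4) = 253/630 - 1377/4/131 = 253/630 - 1377*131/4 = 253/630 - 180387/4 = -56821399/1260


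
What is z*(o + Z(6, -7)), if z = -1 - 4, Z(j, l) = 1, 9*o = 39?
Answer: -80/3 ≈ -26.667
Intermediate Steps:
o = 13/3 (o = (⅑)*39 = 13/3 ≈ 4.3333)
z = -5
z*(o + Z(6, -7)) = -5*(13/3 + 1) = -5*16/3 = -80/3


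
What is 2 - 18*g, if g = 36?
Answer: -646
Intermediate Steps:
2 - 18*g = 2 - 18*36 = 2 - 648 = -646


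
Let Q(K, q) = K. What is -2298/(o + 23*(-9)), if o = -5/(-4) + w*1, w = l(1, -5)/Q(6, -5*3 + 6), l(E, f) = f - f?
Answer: 9192/823 ≈ 11.169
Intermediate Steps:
l(E, f) = 0
w = 0 (w = 0/6 = 0*(1/6) = 0)
o = 5/4 (o = -5/(-4) + 0*1 = -5*(-1/4) + 0 = 5/4 + 0 = 5/4 ≈ 1.2500)
-2298/(o + 23*(-9)) = -2298/(5/4 + 23*(-9)) = -2298/(5/4 - 207) = -2298/(-823/4) = -2298*(-4/823) = 9192/823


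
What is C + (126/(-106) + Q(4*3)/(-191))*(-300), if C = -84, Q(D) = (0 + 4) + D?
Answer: 3013968/10123 ≈ 297.73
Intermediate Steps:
Q(D) = 4 + D
C + (126/(-106) + Q(4*3)/(-191))*(-300) = -84 + (126/(-106) + (4 + 4*3)/(-191))*(-300) = -84 + (126*(-1/106) + (4 + 12)*(-1/191))*(-300) = -84 + (-63/53 + 16*(-1/191))*(-300) = -84 + (-63/53 - 16/191)*(-300) = -84 - 12881/10123*(-300) = -84 + 3864300/10123 = 3013968/10123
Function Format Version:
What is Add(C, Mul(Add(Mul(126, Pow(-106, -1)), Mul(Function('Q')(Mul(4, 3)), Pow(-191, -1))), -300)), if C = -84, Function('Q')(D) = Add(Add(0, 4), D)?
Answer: Rational(3013968, 10123) ≈ 297.73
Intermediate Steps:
Function('Q')(D) = Add(4, D)
Add(C, Mul(Add(Mul(126, Pow(-106, -1)), Mul(Function('Q')(Mul(4, 3)), Pow(-191, -1))), -300)) = Add(-84, Mul(Add(Mul(126, Pow(-106, -1)), Mul(Add(4, Mul(4, 3)), Pow(-191, -1))), -300)) = Add(-84, Mul(Add(Mul(126, Rational(-1, 106)), Mul(Add(4, 12), Rational(-1, 191))), -300)) = Add(-84, Mul(Add(Rational(-63, 53), Mul(16, Rational(-1, 191))), -300)) = Add(-84, Mul(Add(Rational(-63, 53), Rational(-16, 191)), -300)) = Add(-84, Mul(Rational(-12881, 10123), -300)) = Add(-84, Rational(3864300, 10123)) = Rational(3013968, 10123)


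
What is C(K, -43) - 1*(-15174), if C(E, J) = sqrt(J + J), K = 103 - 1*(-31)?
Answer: 15174 + I*sqrt(86) ≈ 15174.0 + 9.2736*I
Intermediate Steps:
K = 134 (K = 103 + 31 = 134)
C(E, J) = sqrt(2)*sqrt(J) (C(E, J) = sqrt(2*J) = sqrt(2)*sqrt(J))
C(K, -43) - 1*(-15174) = sqrt(2)*sqrt(-43) - 1*(-15174) = sqrt(2)*(I*sqrt(43)) + 15174 = I*sqrt(86) + 15174 = 15174 + I*sqrt(86)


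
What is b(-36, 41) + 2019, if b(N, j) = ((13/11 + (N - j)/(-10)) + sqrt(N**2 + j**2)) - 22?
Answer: 220647/110 + sqrt(2977) ≈ 2060.4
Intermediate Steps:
b(N, j) = -229/11 + sqrt(N**2 + j**2) - N/10 + j/10 (b(N, j) = ((13*(1/11) + (N - j)*(-1/10)) + sqrt(N**2 + j**2)) - 22 = ((13/11 + (-N/10 + j/10)) + sqrt(N**2 + j**2)) - 22 = ((13/11 - N/10 + j/10) + sqrt(N**2 + j**2)) - 22 = (13/11 + sqrt(N**2 + j**2) - N/10 + j/10) - 22 = -229/11 + sqrt(N**2 + j**2) - N/10 + j/10)
b(-36, 41) + 2019 = (-229/11 + sqrt((-36)**2 + 41**2) - 1/10*(-36) + (1/10)*41) + 2019 = (-229/11 + sqrt(1296 + 1681) + 18/5 + 41/10) + 2019 = (-229/11 + sqrt(2977) + 18/5 + 41/10) + 2019 = (-1443/110 + sqrt(2977)) + 2019 = 220647/110 + sqrt(2977)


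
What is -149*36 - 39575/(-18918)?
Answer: -101436577/18918 ≈ -5361.9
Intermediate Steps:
-149*36 - 39575/(-18918) = -5364 - 39575*(-1/18918) = -5364 + 39575/18918 = -101436577/18918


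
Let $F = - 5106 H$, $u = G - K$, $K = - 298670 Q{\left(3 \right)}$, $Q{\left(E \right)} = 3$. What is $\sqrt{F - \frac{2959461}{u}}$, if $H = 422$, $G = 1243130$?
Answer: $\frac{i \sqrt{2464971863498897685}}{1069570} \approx 1467.9 i$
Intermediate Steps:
$K = -896010$ ($K = \left(-298670\right) 3 = -896010$)
$u = 2139140$ ($u = 1243130 - -896010 = 1243130 + 896010 = 2139140$)
$F = -2154732$ ($F = \left(-5106\right) 422 = -2154732$)
$\sqrt{F - \frac{2959461}{u}} = \sqrt{-2154732 - \frac{2959461}{2139140}} = \sqrt{- \frac{4609276369941}{2139140}} = \frac{i \sqrt{2464971863498897685}}{1069570}$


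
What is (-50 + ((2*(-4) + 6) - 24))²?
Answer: 5776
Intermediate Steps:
(-50 + ((2*(-4) + 6) - 24))² = (-50 + ((-8 + 6) - 24))² = (-50 + (-2 - 24))² = (-50 - 26)² = (-76)² = 5776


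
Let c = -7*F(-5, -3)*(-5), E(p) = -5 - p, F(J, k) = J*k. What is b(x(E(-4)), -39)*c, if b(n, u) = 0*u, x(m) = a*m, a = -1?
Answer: 0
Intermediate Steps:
x(m) = -m
b(n, u) = 0
c = 525 (c = -(-35)*(-3)*(-5) = -7*15*(-5) = -105*(-5) = 525)
b(x(E(-4)), -39)*c = 0*525 = 0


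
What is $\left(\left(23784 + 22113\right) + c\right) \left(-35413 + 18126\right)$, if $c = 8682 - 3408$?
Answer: $-884593077$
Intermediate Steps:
$c = 5274$
$\left(\left(23784 + 22113\right) + c\right) \left(-35413 + 18126\right) = \left(\left(23784 + 22113\right) + 5274\right) \left(-35413 + 18126\right) = \left(45897 + 5274\right) \left(-17287\right) = 51171 \left(-17287\right) = -884593077$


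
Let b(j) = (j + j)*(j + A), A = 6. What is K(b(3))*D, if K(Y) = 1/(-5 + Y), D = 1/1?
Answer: 1/49 ≈ 0.020408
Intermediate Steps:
b(j) = 2*j*(6 + j) (b(j) = (j + j)*(j + 6) = (2*j)*(6 + j) = 2*j*(6 + j))
D = 1
K(b(3))*D = 1/(-5 + 2*3*(6 + 3)) = 1/(-5 + 2*3*9) = 1/(-5 + 54) = 1/49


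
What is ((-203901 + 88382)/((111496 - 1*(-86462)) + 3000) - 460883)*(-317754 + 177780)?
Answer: 2160690954390457/33493 ≈ 6.4512e+10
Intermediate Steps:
((-203901 + 88382)/((111496 - 1*(-86462)) + 3000) - 460883)*(-317754 + 177780) = (-115519/((111496 + 86462) + 3000) - 460883)*(-139974) = (-115519/(197958 + 3000) - 460883)*(-139974) = (-115519/200958 - 460883)*(-139974) = -92618241433/200958*(-139974) = 2160690954390457/33493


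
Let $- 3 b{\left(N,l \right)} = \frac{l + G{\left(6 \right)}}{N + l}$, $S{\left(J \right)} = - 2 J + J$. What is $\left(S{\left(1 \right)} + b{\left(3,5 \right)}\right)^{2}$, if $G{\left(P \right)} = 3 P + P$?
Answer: $\frac{2809}{576} \approx 4.8767$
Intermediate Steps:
$S{\left(J \right)} = - J$
$G{\left(P \right)} = 4 P$
$b{\left(N,l \right)} = - \frac{24 + l}{3 \left(N + l\right)}$ ($b{\left(N,l \right)} = - \frac{\left(l + 4 \cdot 6\right) \frac{1}{N + l}}{3} = - \frac{\left(l + 24\right) \frac{1}{N + l}}{3} = - \frac{\left(24 + l\right) \frac{1}{N + l}}{3} = - \frac{\frac{1}{N + l} \left(24 + l\right)}{3} = - \frac{24 + l}{3 \left(N + l\right)}$)
$\left(S{\left(1 \right)} + b{\left(3,5 \right)}\right)^{2} = \left(\left(-1\right) 1 + \frac{-8 - \frac{5}{3}}{3 + 5}\right)^{2} = \left(-1 + \frac{-8 - \frac{5}{3}}{8}\right)^{2} = \left(-1 + \frac{1}{8} \left(- \frac{29}{3}\right)\right)^{2} = \left(-1 - \frac{29}{24}\right)^{2} = \left(- \frac{53}{24}\right)^{2} = \frac{2809}{576}$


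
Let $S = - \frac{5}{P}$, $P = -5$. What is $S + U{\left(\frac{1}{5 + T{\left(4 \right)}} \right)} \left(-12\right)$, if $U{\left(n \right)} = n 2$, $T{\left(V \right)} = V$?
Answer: $- \frac{5}{3} \approx -1.6667$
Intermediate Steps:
$U{\left(n \right)} = 2 n$
$S = 1$ ($S = - \frac{5}{-5} = \left(-5\right) \left(- \frac{1}{5}\right) = 1$)
$S + U{\left(\frac{1}{5 + T{\left(4 \right)}} \right)} \left(-12\right) = 1 + \frac{2}{5 + 4} \left(-12\right) = 1 + \frac{2}{9} \left(-12\right) = 1 - \frac{8}{3} = - \frac{5}{3}$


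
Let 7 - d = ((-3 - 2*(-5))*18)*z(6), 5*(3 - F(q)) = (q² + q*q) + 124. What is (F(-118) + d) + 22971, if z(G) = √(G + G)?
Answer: 86933/5 - 252*√3 ≈ 16950.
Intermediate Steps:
F(q) = -109/5 - 2*q²/5 (F(q) = 3 - ((q² + q*q) + 124)/5 = 3 - ((q² + q²) + 124)/5 = 3 - (2*q² + 124)/5 = 3 - (124 + 2*q²)/5 = 3 + (-124/5 - 2*q²/5) = -109/5 - 2*q²/5)
z(G) = √2*√G (z(G) = √(2*G) = √2*√G)
d = 7 - 252*√3 (d = 7 - (-3 - 2*(-5))*18*√2*√6 = 7 - (-3 + 10)*18*2*√3 = 7 - 7*18*2*√3 = 7 - 126*2*√3 = 7 - 252*√3 ≈ -429.48)
(F(-118) + d) + 22971 = ((-109/5 - ⅖*(-118)²) + (7 - 252*√3)) + 22971 = ((-109/5 - ⅖*13924) + (7 - 252*√3)) + 22971 = ((-109/5 - 27848/5) + (7 - 252*√3)) + 22971 = (-27957/5 + (7 - 252*√3)) + 22971 = (-27922/5 - 252*√3) + 22971 = 86933/5 - 252*√3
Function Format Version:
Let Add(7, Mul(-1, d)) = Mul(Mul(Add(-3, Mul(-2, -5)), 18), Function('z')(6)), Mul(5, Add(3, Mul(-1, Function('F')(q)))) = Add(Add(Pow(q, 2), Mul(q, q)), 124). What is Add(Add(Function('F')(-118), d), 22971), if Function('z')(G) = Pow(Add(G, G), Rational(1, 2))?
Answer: Add(Rational(86933, 5), Mul(-252, Pow(3, Rational(1, 2)))) ≈ 16950.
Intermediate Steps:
Function('F')(q) = Add(Rational(-109, 5), Mul(Rational(-2, 5), Pow(q, 2))) (Function('F')(q) = Add(3, Mul(Rational(-1, 5), Add(Add(Pow(q, 2), Mul(q, q)), 124))) = Add(3, Mul(Rational(-1, 5), Add(Add(Pow(q, 2), Pow(q, 2)), 124))) = Add(3, Mul(Rational(-1, 5), Add(Mul(2, Pow(q, 2)), 124))) = Add(3, Mul(Rational(-1, 5), Add(124, Mul(2, Pow(q, 2))))) = Add(3, Add(Rational(-124, 5), Mul(Rational(-2, 5), Pow(q, 2)))) = Add(Rational(-109, 5), Mul(Rational(-2, 5), Pow(q, 2))))
Function('z')(G) = Mul(Pow(2, Rational(1, 2)), Pow(G, Rational(1, 2))) (Function('z')(G) = Pow(Mul(2, G), Rational(1, 2)) = Mul(Pow(2, Rational(1, 2)), Pow(G, Rational(1, 2))))
d = Add(7, Mul(-252, Pow(3, Rational(1, 2)))) (d = Add(7, Mul(-1, Mul(Mul(Add(-3, Mul(-2, -5)), 18), Mul(Pow(2, Rational(1, 2)), Pow(6, Rational(1, 2)))))) = Add(7, Mul(-1, Mul(Mul(Add(-3, 10), 18), Mul(2, Pow(3, Rational(1, 2)))))) = Add(7, Mul(-1, Mul(Mul(7, 18), Mul(2, Pow(3, Rational(1, 2)))))) = Add(7, Mul(-1, Mul(126, Mul(2, Pow(3, Rational(1, 2)))))) = Add(7, Mul(-1, Mul(252, Pow(3, Rational(1, 2))))) = Add(7, Mul(-252, Pow(3, Rational(1, 2)))) ≈ -429.48)
Add(Add(Function('F')(-118), d), 22971) = Add(Add(Add(Rational(-109, 5), Mul(Rational(-2, 5), Pow(-118, 2))), Add(7, Mul(-252, Pow(3, Rational(1, 2))))), 22971) = Add(Add(Add(Rational(-109, 5), Mul(Rational(-2, 5), 13924)), Add(7, Mul(-252, Pow(3, Rational(1, 2))))), 22971) = Add(Add(Add(Rational(-109, 5), Rational(-27848, 5)), Add(7, Mul(-252, Pow(3, Rational(1, 2))))), 22971) = Add(Add(Rational(-27957, 5), Add(7, Mul(-252, Pow(3, Rational(1, 2))))), 22971) = Add(Add(Rational(-27922, 5), Mul(-252, Pow(3, Rational(1, 2)))), 22971) = Add(Rational(86933, 5), Mul(-252, Pow(3, Rational(1, 2))))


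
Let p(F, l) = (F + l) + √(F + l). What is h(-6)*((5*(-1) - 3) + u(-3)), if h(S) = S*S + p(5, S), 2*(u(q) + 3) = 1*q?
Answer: -875/2 - 25*I/2 ≈ -437.5 - 12.5*I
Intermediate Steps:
p(F, l) = F + l + √(F + l)
u(q) = -3 + q/2 (u(q) = -3 + (1*q)/2 = -3 + q/2)
h(S) = 5 + S + S² + √(5 + S) (h(S) = S*S + (5 + S + √(5 + S)) = S² + (5 + S + √(5 + S)) = 5 + S + S² + √(5 + S))
h(-6)*((5*(-1) - 3) + u(-3)) = (5 - 6 + (-6)² + √(5 - 6))*((5*(-1) - 3) + (-3 + (½)*(-3))) = (5 - 6 + 36 + √(-1))*((-5 - 3) + (-3 - 3/2)) = (5 - 6 + 36 + I)*(-8 - 9/2) = (35 + I)*(-25/2) = -875/2 - 25*I/2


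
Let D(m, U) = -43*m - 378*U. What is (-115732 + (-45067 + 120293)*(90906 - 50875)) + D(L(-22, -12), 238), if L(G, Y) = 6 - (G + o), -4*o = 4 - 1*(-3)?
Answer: 12044660123/4 ≈ 3.0112e+9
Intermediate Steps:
o = -7/4 (o = -(4 - 1*(-3))/4 = -(4 + 3)/4 = -¼*7 = -7/4 ≈ -1.7500)
L(G, Y) = 31/4 - G (L(G, Y) = 6 - (G - 7/4) = 6 - (-7/4 + G) = 6 + (7/4 - G) = 31/4 - G)
D(m, U) = -378*U - 43*m
(-115732 + (-45067 + 120293)*(90906 - 50875)) + D(L(-22, -12), 238) = (-115732 + (-45067 + 120293)*(90906 - 50875)) + (-378*238 - 43*(31/4 - 1*(-22))) = (-115732 + 75226*40031) + (-89964 - 43*(31/4 + 22)) = (-115732 + 3011372006) + (-89964 - 43*119/4) = 3011256274 + (-89964 - 5117/4) = 3011256274 - 364973/4 = 12044660123/4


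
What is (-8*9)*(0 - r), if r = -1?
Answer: -72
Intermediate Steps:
(-8*9)*(0 - r) = (-8*9)*(0 - 1*(-1)) = -72*(0 + 1) = -72*1 = -72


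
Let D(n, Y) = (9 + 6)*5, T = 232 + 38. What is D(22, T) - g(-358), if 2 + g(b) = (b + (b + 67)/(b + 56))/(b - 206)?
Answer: 13007431/170328 ≈ 76.367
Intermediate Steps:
g(b) = -2 + (b + (67 + b)/(56 + b))/(-206 + b) (g(b) = -2 + (b + (b + 67)/(b + 56))/(b - 206) = -2 + (b + (67 + b)/(56 + b))/(-206 + b))
T = 270
D(n, Y) = 75 (D(n, Y) = 15*5 = 75)
D(22, T) - g(-358) = 75 - (-23139 + (-358)**2 - 357*(-358))/(11536 - 1*(-358)**2 + 150*(-358)) = 75 - (-23139 + 128164 + 127806)/(11536 - 1*128164 - 53700) = 75 - 232831/(11536 - 128164 - 53700) = 75 - 232831/(-170328) = 75 - (-1)*232831/170328 = 75 - 1*(-232831/170328) = 75 + 232831/170328 = 13007431/170328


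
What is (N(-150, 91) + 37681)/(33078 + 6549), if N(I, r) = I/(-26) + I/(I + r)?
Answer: 28907702/30393909 ≈ 0.95110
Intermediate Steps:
N(I, r) = -I/26 + I/(I + r) (N(I, r) = I*(-1/26) + I/(I + r) = -I/26 + I/(I + r))
(N(-150, 91) + 37681)/(33078 + 6549) = ((1/26)*(-150)*(26 - 1*(-150) - 1*91)/(-150 + 91) + 37681)/(33078 + 6549) = ((1/26)*(-150)*(26 + 150 - 91)/(-59) + 37681)/39627 = ((1/26)*(-150)*(-1/59)*85 + 37681)*(1/39627) = (6375/767 + 37681)*(1/39627) = (28907702/767)*(1/39627) = 28907702/30393909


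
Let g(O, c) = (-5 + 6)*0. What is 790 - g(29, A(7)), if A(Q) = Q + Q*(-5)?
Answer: 790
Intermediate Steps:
A(Q) = -4*Q (A(Q) = Q - 5*Q = -4*Q)
g(O, c) = 0 (g(O, c) = 1*0 = 0)
790 - g(29, A(7)) = 790 - 1*0 = 790 + 0 = 790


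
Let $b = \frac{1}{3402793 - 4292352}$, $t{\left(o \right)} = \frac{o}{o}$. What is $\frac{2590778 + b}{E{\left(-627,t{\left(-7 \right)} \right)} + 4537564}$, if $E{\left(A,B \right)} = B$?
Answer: $\frac{2304649886901}{4036431783835} \approx 0.57096$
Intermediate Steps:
$t{\left(o \right)} = 1$
$b = - \frac{1}{889559}$ ($b = \frac{1}{-889559} = - \frac{1}{889559} \approx -1.1242 \cdot 10^{-6}$)
$\frac{2590778 + b}{E{\left(-627,t{\left(-7 \right)} \right)} + 4537564} = \frac{2590778 - \frac{1}{889559}}{1 + 4537564} = \frac{2304649886901}{889559 \cdot 4537565} = \frac{2304649886901}{889559} \cdot \frac{1}{4537565} = \frac{2304649886901}{4036431783835}$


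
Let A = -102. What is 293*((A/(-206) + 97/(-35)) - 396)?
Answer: -420685298/3605 ≈ -1.1670e+5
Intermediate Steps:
293*((A/(-206) + 97/(-35)) - 396) = 293*((-102/(-206) + 97/(-35)) - 396) = 293*((-102*(-1/206) + 97*(-1/35)) - 396) = 293*((51/103 - 97/35) - 396) = 293*(-8206/3605 - 396) = 293*(-1435786/3605) = -420685298/3605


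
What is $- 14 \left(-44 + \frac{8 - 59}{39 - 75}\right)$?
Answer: $\frac{3577}{6} \approx 596.17$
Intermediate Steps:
$- 14 \left(-44 + \frac{8 - 59}{39 - 75}\right) = - 14 \left(-44 - \frac{51}{-36}\right) = - 14 \left(-44 - - \frac{17}{12}\right) = - 14 \left(-44 + \frac{17}{12}\right) = \left(-14\right) \left(- \frac{511}{12}\right) = \frac{3577}{6}$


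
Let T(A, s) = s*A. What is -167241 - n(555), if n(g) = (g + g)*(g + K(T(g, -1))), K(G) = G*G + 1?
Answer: -342692151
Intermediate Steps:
T(A, s) = A*s
K(G) = 1 + G**2 (K(G) = G**2 + 1 = 1 + G**2)
n(g) = 2*g*(1 + g + g**2) (n(g) = (g + g)*(g + (1 + (g*(-1))**2)) = (2*g)*(g + (1 + (-g)**2)) = (2*g)*(g + (1 + g**2)) = (2*g)*(1 + g + g**2) = 2*g*(1 + g + g**2))
-167241 - n(555) = -167241 - 2*555*(1 + 555 + 555**2) = -167241 - 2*555*(1 + 555 + 308025) = -167241 - 2*555*308581 = -167241 - 1*342524910 = -167241 - 342524910 = -342692151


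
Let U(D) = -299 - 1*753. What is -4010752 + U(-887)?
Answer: -4011804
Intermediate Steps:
U(D) = -1052 (U(D) = -299 - 753 = -1052)
-4010752 + U(-887) = -4010752 - 1052 = -4011804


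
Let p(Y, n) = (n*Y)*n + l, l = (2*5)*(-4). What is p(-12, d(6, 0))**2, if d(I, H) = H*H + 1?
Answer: 2704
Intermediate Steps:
l = -40 (l = 10*(-4) = -40)
d(I, H) = 1 + H**2 (d(I, H) = H**2 + 1 = 1 + H**2)
p(Y, n) = -40 + Y*n**2 (p(Y, n) = (n*Y)*n - 40 = (Y*n)*n - 40 = Y*n**2 - 40 = -40 + Y*n**2)
p(-12, d(6, 0))**2 = (-40 - 12*(1 + 0**2)**2)**2 = (-40 - 12*(1 + 0)**2)**2 = (-40 - 12*1**2)**2 = (-40 - 12*1)**2 = (-40 - 12)**2 = (-52)**2 = 2704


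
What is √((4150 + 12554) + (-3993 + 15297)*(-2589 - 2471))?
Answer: 12*I*√397094 ≈ 7561.8*I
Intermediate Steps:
√((4150 + 12554) + (-3993 + 15297)*(-2589 - 2471)) = √(16704 + 11304*(-5060)) = √(16704 - 57198240) = √(-57181536) = 12*I*√397094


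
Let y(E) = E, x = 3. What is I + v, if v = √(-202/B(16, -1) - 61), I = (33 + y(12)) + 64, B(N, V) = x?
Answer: 109 + I*√1155/3 ≈ 109.0 + 11.328*I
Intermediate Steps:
B(N, V) = 3
I = 109 (I = (33 + 12) + 64 = 45 + 64 = 109)
v = I*√1155/3 (v = √(-202/3 - 61) = √(-385/3) = I*√1155/3 ≈ 11.328*I)
I + v = 109 + I*√1155/3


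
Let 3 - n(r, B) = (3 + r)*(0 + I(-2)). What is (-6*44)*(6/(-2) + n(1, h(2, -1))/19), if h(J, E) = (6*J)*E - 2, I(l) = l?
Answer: 12144/19 ≈ 639.16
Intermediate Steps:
h(J, E) = -2 + 6*E*J (h(J, E) = 6*E*J - 2 = -2 + 6*E*J)
n(r, B) = 9 + 2*r (n(r, B) = 3 - (3 + r)*(0 - 2) = 3 - (3 + r)*(-2) = 3 - (-6 - 2*r) = 3 + (6 + 2*r) = 9 + 2*r)
(-6*44)*(6/(-2) + n(1, h(2, -1))/19) = (-6*44)*(6/(-2) + (9 + 2*1)/19) = -264*(6*(-½) + (9 + 2)*(1/19)) = -264*(-3 + 11*(1/19)) = -264*(-3 + 11/19) = -264*(-46/19) = 12144/19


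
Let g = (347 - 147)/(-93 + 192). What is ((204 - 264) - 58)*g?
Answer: -23600/99 ≈ -238.38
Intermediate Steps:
g = 200/99 ≈ 2.0202
((204 - 264) - 58)*g = ((204 - 264) - 58)*(200/99) = (-60 - 58)*(200/99) = -118*200/99 = -23600/99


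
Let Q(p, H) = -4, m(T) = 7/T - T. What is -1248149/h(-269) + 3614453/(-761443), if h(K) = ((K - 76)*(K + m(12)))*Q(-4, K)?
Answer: -448308630668/294659404925 ≈ -1.5214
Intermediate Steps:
m(T) = -T + 7/T
h(K) = -4*(-76 + K)*(-137/12 + K) (h(K) = ((K - 76)*(K + (-1*12 + 7/12)))*(-4) = ((-76 + K)*(K + (-12 + 7*(1/12))))*(-4) = ((-76 + K)*(K + (-12 + 7/12)))*(-4) = ((-76 + K)*(K - 137/12))*(-4) = ((-76 + K)*(-137/12 + K))*(-4) = -4*(-76 + K)*(-137/12 + K))
-1248149/h(-269) + 3614453/(-761443) = -1248149/(-10412/3 - 4*(-269)² + (1049/3)*(-269)) + 3614453/(-761443) = -1248149/(-10412/3 - 4*72361 - 282181/3) + 3614453*(-1/761443) = -1248149/(-10412/3 - 289444 - 282181/3) - 3614453/761443 = -1248149/(-386975) - 3614453/761443 = -1248149*(-1/386975) - 3614453/761443 = 1248149/386975 - 3614453/761443 = -448308630668/294659404925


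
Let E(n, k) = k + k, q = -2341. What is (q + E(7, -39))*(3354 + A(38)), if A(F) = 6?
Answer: -8127840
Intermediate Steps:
E(n, k) = 2*k
(q + E(7, -39))*(3354 + A(38)) = (-2341 + 2*(-39))*(3354 + 6) = (-2341 - 78)*3360 = -2419*3360 = -8127840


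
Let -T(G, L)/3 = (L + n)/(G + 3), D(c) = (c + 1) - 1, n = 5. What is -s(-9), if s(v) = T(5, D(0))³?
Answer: 3375/512 ≈ 6.5918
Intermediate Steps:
D(c) = c (D(c) = (1 + c) - 1 = c)
T(G, L) = -3*(5 + L)/(3 + G) (T(G, L) = -3*(L + 5)/(G + 3) = -3*(5 + L)/(3 + G))
s(v) = -3375/512 (s(v) = (3*(-5 - 1*0)/(3 + 5))³ = (3*(-5 + 0)/8)³ = (3*(⅛)*(-5))³ = (-15/8)³ = -3375/512)
-s(-9) = -1*(-3375/512) = 3375/512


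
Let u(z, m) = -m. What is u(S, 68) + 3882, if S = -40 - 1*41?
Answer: 3814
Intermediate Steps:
S = -81 (S = -40 - 41 = -81)
u(S, 68) + 3882 = -1*68 + 3882 = -68 + 3882 = 3814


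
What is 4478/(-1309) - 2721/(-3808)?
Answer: -16195/5984 ≈ -2.7064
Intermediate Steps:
4478/(-1309) - 2721/(-3808) = 4478*(-1/1309) - 2721*(-1/3808) = -4478/1309 + 2721/3808 = -16195/5984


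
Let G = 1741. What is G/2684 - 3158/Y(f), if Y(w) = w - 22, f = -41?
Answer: 8585755/169092 ≈ 50.776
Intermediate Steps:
Y(w) = -22 + w
G/2684 - 3158/Y(f) = 1741/2684 - 3158/(-22 - 41) = 1741*(1/2684) - 3158/(-63) = 1741/2684 - 3158*(-1/63) = 1741/2684 + 3158/63 = 8585755/169092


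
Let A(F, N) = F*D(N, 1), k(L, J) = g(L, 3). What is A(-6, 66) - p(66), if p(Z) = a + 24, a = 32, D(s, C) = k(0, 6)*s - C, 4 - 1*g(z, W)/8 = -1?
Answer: -15890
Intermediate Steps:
g(z, W) = 40 (g(z, W) = 32 - 8*(-1) = 32 + 8 = 40)
k(L, J) = 40
D(s, C) = -C + 40*s (D(s, C) = 40*s - C = -C + 40*s)
A(F, N) = F*(-1 + 40*N) (A(F, N) = F*(-1*1 + 40*N) = F*(-1 + 40*N))
p(Z) = 56 (p(Z) = 32 + 24 = 56)
A(-6, 66) - p(66) = -6*(-1 + 40*66) - 1*56 = -6*(-1 + 2640) - 56 = -6*2639 - 56 = -15834 - 56 = -15890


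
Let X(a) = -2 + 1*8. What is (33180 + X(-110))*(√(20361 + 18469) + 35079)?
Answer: 1164131694 + 33186*√38830 ≈ 1.1707e+9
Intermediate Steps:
X(a) = 6 (X(a) = -2 + 8 = 6)
(33180 + X(-110))*(√(20361 + 18469) + 35079) = (33180 + 6)*(√(20361 + 18469) + 35079) = 33186*(√38830 + 35079) = 33186*(35079 + √38830) = 1164131694 + 33186*√38830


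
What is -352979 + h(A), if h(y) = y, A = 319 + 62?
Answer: -352598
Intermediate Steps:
A = 381
-352979 + h(A) = -352979 + 381 = -352598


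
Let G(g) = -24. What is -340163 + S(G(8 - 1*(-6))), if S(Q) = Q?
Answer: -340187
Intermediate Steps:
-340163 + S(G(8 - 1*(-6))) = -340163 - 24 = -340187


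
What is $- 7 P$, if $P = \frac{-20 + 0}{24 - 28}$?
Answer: $-35$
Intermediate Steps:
$P = 5$ ($P = - \frac{20}{-4} = \left(-20\right) \left(- \frac{1}{4}\right) = 5$)
$- 7 P = \left(-7\right) 5 = -35$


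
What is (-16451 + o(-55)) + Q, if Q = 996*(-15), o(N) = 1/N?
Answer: -1726506/55 ≈ -31391.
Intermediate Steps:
Q = -14940
(-16451 + o(-55)) + Q = (-16451 + 1/(-55)) - 14940 = (-16451 - 1/55) - 14940 = -904806/55 - 14940 = -1726506/55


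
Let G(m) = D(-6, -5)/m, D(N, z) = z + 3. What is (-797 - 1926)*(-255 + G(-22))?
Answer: 7635292/11 ≈ 6.9412e+5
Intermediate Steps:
D(N, z) = 3 + z
G(m) = -2/m (G(m) = (3 - 5)/m = -2/m)
(-797 - 1926)*(-255 + G(-22)) = (-797 - 1926)*(-255 - 2/(-22)) = -2723*(-255 - 2*(-1/22)) = -2723*(-255 + 1/11) = -2723*(-2804/11) = 7635292/11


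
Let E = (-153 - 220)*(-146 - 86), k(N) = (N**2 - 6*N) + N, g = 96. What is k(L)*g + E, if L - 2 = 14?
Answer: 103432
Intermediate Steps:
L = 16 (L = 2 + 14 = 16)
k(N) = N**2 - 5*N
E = 86536 (E = -373*(-232) = 86536)
k(L)*g + E = (16*(-5 + 16))*96 + 86536 = (16*11)*96 + 86536 = 176*96 + 86536 = 16896 + 86536 = 103432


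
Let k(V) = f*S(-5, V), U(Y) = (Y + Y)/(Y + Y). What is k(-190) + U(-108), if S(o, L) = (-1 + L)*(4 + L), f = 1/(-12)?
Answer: -5919/2 ≈ -2959.5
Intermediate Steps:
f = -1/12 (f = 1*(-1/12) = -1/12 ≈ -0.083333)
U(Y) = 1 (U(Y) = (2*Y)/((2*Y)) = (2*Y)*(1/(2*Y)) = 1)
k(V) = 1/3 - V/4 - V**2/12 (k(V) = -(-4 + V**2 + 3*V)/12 = 1/3 - V/4 - V**2/12)
k(-190) + U(-108) = (1/3 - 1/4*(-190) - 1/12*(-190)**2) + 1 = (1/3 + 95/2 - 1/12*36100) + 1 = (1/3 + 95/2 - 9025/3) + 1 = -5921/2 + 1 = -5919/2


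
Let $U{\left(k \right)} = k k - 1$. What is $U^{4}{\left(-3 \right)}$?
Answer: $4096$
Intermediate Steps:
$U{\left(k \right)} = -1 + k^{2}$ ($U{\left(k \right)} = k^{2} - 1 = -1 + k^{2}$)
$U^{4}{\left(-3 \right)} = \left(-1 + \left(-3\right)^{2}\right)^{4} = \left(-1 + 9\right)^{4} = 8^{4} = 4096$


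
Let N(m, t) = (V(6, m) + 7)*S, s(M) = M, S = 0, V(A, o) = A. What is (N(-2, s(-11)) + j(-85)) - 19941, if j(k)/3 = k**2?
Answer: 1734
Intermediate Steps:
j(k) = 3*k**2
N(m, t) = 0 (N(m, t) = (6 + 7)*0 = 13*0 = 0)
(N(-2, s(-11)) + j(-85)) - 19941 = (0 + 3*(-85)**2) - 19941 = (0 + 3*7225) - 19941 = (0 + 21675) - 19941 = 21675 - 19941 = 1734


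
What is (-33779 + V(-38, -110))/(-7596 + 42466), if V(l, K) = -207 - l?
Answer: -16974/17435 ≈ -0.97356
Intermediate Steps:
(-33779 + V(-38, -110))/(-7596 + 42466) = (-33779 + (-207 - 1*(-38)))/(-7596 + 42466) = (-33779 + (-207 + 38))/34870 = (-33779 - 169)*(1/34870) = -33948*1/34870 = -16974/17435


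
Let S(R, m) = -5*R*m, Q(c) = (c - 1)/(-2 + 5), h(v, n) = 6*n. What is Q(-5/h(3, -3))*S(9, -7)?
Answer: -455/6 ≈ -75.833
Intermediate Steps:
Q(c) = -1/3 + c/3 (Q(c) = (-1 + c)/3 = (-1 + c)*(1/3) = -1/3 + c/3)
S(R, m) = -5*R*m
Q(-5/h(3, -3))*S(9, -7) = (-1/3 + (-5/(6*(-3)))/3)*(-5*9*(-7)) = (-1/3 + (-5/(-18))/3)*315 = (-1/3 + (-5*(-1/18))/3)*315 = (-1/3 + (1/3)*(5/18))*315 = (-1/3 + 5/54)*315 = -13/54*315 = -455/6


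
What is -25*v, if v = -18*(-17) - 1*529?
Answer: 5575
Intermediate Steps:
v = -223 (v = 306 - 529 = -223)
-25*v = -25*(-223) = 5575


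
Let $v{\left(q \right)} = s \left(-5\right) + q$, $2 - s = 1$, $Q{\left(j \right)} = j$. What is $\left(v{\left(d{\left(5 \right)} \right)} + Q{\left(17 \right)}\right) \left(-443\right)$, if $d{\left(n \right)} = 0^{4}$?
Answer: $-5316$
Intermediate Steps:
$s = 1$ ($s = 2 - 1 = 1$)
$d{\left(n \right)} = 0$
$v{\left(q \right)} = -5 + q$ ($v{\left(q \right)} = 1 \left(-5\right) + q = -5 + q$)
$\left(v{\left(d{\left(5 \right)} \right)} + Q{\left(17 \right)}\right) \left(-443\right) = \left(\left(-5 + 0\right) + 17\right) \left(-443\right) = \left(-5 + 17\right) \left(-443\right) = 12 \left(-443\right) = -5316$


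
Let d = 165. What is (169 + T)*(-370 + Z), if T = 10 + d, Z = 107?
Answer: -90472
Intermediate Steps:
T = 175 (T = 10 + 165 = 175)
(169 + T)*(-370 + Z) = (169 + 175)*(-370 + 107) = 344*(-263) = -90472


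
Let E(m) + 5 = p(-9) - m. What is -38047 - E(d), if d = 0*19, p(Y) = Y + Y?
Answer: -38024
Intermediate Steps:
p(Y) = 2*Y
d = 0
E(m) = -23 - m (E(m) = -5 + (2*(-9) - m) = -5 + (-18 - m) = -23 - m)
-38047 - E(d) = -38047 - (-23 - 1*0) = -38047 - (-23 + 0) = -38047 - 1*(-23) = -38047 + 23 = -38024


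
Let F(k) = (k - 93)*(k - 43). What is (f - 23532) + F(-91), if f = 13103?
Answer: 14227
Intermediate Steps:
F(k) = (-93 + k)*(-43 + k)
(f - 23532) + F(-91) = (13103 - 23532) + (3999 + (-91)**2 - 136*(-91)) = -10429 + (3999 + 8281 + 12376) = -10429 + 24656 = 14227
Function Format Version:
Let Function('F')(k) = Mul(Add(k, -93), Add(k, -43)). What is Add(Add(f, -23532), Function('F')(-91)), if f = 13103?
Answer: 14227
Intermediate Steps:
Function('F')(k) = Mul(Add(-93, k), Add(-43, k))
Add(Add(f, -23532), Function('F')(-91)) = Add(Add(13103, -23532), Add(3999, Pow(-91, 2), Mul(-136, -91))) = Add(-10429, Add(3999, 8281, 12376)) = Add(-10429, 24656) = 14227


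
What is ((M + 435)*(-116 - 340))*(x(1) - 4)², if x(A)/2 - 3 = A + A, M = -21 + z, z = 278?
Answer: -11359872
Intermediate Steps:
M = 257 (M = -21 + 278 = 257)
x(A) = 6 + 4*A (x(A) = 6 + 2*(A + A) = 6 + 2*(2*A) = 6 + 4*A)
((M + 435)*(-116 - 340))*(x(1) - 4)² = ((257 + 435)*(-116 - 340))*((6 + 4*1) - 4)² = (692*(-456))*((6 + 4) - 4)² = -315552*(10 - 4)² = -315552*6² = -315552*36 = -11359872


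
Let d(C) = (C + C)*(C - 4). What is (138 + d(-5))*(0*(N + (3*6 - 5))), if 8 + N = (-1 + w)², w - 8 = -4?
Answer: 0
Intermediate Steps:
w = 4 (w = 8 - 4 = 4)
N = 1 (N = -8 + (-1 + 4)² = -8 + 3² = -8 + 9 = 1)
d(C) = 2*C*(-4 + C) (d(C) = (2*C)*(-4 + C) = 2*C*(-4 + C))
(138 + d(-5))*(0*(N + (3*6 - 5))) = (138 + 2*(-5)*(-4 - 5))*(0*(1 + (3*6 - 5))) = (138 + 2*(-5)*(-9))*(0*(1 + (18 - 5))) = (138 + 90)*(0*(1 + 13)) = 228*(0*14) = 228*0 = 0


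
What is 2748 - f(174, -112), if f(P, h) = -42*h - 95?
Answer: -1861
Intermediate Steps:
f(P, h) = -95 - 42*h
2748 - f(174, -112) = 2748 - (-95 - 42*(-112)) = 2748 - (-95 + 4704) = 2748 - 1*4609 = 2748 - 4609 = -1861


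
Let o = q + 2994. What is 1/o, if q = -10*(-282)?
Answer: 1/5814 ≈ 0.00017200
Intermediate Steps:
q = 2820
o = 5814 (o = 2820 + 2994 = 5814)
1/o = 1/5814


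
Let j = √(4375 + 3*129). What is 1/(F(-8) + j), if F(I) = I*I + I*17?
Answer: -36/211 - √4762/422 ≈ -0.33414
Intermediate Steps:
j = √4762 (j = √(4375 + 387) = √4762 ≈ 69.007)
F(I) = I² + 17*I
1/(F(-8) + j) = 1/(-8*(17 - 8) + √4762) = 1/(-8*9 + √4762) = 1/(-72 + √4762)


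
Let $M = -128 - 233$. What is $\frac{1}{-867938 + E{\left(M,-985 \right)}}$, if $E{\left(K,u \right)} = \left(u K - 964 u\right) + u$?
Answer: $\frac{1}{436202} \approx 2.2925 \cdot 10^{-6}$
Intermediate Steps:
$M = -361$
$E{\left(K,u \right)} = - 963 u + K u$ ($E{\left(K,u \right)} = \left(K u - 964 u\right) + u = \left(- 964 u + K u\right) + u = - 963 u + K u$)
$\frac{1}{-867938 + E{\left(M,-985 \right)}} = \frac{1}{-867938 - 985 \left(-963 - 361\right)} = \frac{1}{-867938 - -1304140} = \frac{1}{-867938 + 1304140} = \frac{1}{436202}$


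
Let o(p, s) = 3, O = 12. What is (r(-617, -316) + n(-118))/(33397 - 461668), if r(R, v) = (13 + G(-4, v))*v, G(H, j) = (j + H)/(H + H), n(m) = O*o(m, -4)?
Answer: 16712/428271 ≈ 0.039022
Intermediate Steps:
n(m) = 36 (n(m) = 12*3 = 36)
G(H, j) = (H + j)/(2*H) (G(H, j) = (H + j)/((2*H)) = (H + j)*(1/(2*H)) = (H + j)/(2*H))
r(R, v) = v*(27/2 - v/8) (r(R, v) = (13 + (1/2)*(-4 + v)/(-4))*v = (13 + (1/2)*(-1/4)*(-4 + v))*v = (13 + (1/2 - v/8))*v = (27/2 - v/8)*v = v*(27/2 - v/8))
(r(-617, -316) + n(-118))/(33397 - 461668) = ((1/8)*(-316)*(108 - 1*(-316)) + 36)/(33397 - 461668) = ((1/8)*(-316)*(108 + 316) + 36)/(-428271) = ((1/8)*(-316)*424 + 36)*(-1/428271) = (-16748 + 36)*(-1/428271) = -16712*(-1/428271) = 16712/428271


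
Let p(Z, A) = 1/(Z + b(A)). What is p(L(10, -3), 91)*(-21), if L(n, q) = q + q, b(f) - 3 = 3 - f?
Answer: 3/13 ≈ 0.23077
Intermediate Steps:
b(f) = 6 - f (b(f) = 3 + (3 - f) = 6 - f)
L(n, q) = 2*q
p(Z, A) = 1/(6 + Z - A) (p(Z, A) = 1/(Z + (6 - A)) = 1/(6 + Z - A))
p(L(10, -3), 91)*(-21) = -21/(6 + 2*(-3) - 1*91) = -21/(6 - 6 - 91) = -21/(-91) = -1/91*(-21) = 3/13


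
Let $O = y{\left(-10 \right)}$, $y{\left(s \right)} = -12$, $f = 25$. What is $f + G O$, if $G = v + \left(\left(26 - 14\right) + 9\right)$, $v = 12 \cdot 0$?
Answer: $-227$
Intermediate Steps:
$v = 0$
$O = -12$
$G = 21$ ($G = 0 + \left(\left(26 - 14\right) + 9\right) = 0 + \left(12 + 9\right) = 0 + 21 = 21$)
$f + G O = 25 + 21 \left(-12\right) = 25 - 252 = -227$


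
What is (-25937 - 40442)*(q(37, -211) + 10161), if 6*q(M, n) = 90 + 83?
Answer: -4058345681/6 ≈ -6.7639e+8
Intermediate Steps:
q(M, n) = 173/6 (q(M, n) = (90 + 83)/6 = (⅙)*173 = 173/6)
(-25937 - 40442)*(q(37, -211) + 10161) = (-25937 - 40442)*(173/6 + 10161) = -66379*61139/6 = -4058345681/6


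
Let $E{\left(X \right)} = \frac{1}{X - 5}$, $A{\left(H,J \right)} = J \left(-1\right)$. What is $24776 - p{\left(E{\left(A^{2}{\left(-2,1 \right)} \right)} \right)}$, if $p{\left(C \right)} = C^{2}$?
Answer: $\frac{396415}{16} \approx 24776.0$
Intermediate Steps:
$A{\left(H,J \right)} = - J$
$E{\left(X \right)} = \frac{1}{-5 + X}$
$24776 - p{\left(E{\left(A^{2}{\left(-2,1 \right)} \right)} \right)} = 24776 - \left(\frac{1}{-5 + \left(\left(-1\right) 1\right)^{2}}\right)^{2} = 24776 - \left(\frac{1}{-5 + \left(-1\right)^{2}}\right)^{2} = 24776 - \left(\frac{1}{-5 + 1}\right)^{2} = 24776 - \left(\frac{1}{-4}\right)^{2} = 24776 - \left(- \frac{1}{4}\right)^{2} = 24776 - \frac{1}{16} = \frac{396415}{16}$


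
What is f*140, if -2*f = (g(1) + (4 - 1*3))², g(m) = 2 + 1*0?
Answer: -630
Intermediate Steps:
g(m) = 2 (g(m) = 2 + 0 = 2)
f = -9/2 (f = -(2 + (4 - 1*3))²/2 = -(2 + (4 - 3))²/2 = -(2 + 1)²/2 = -½*3² = -½*9 = -9/2 ≈ -4.5000)
f*140 = -9/2*140 = -630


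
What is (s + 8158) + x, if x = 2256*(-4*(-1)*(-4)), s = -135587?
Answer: -163525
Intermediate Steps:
x = -36096 (x = 2256*(4*(-4)) = 2256*(-16) = -36096)
(s + 8158) + x = (-135587 + 8158) - 36096 = -127429 - 36096 = -163525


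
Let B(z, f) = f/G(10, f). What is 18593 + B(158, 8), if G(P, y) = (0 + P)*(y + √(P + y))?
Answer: 2138211/115 - 6*√2/115 ≈ 18593.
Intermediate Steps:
G(P, y) = P*(y + √(P + y))
B(z, f) = f/(10*f + 10*√(10 + f)) (B(z, f) = f/((10*(f + √(10 + f)))) = f/(10*f + 10*√(10 + f)))
18593 + B(158, 8) = 18593 + (⅒)*8/(8 + √(10 + 8)) = 18593 + (⅒)*8/(8 + √18) = 18593 + (⅒)*8/(8 + 3*√2) = 18593 + 4/(5*(8 + 3*√2))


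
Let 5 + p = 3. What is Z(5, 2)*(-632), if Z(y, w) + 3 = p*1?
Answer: 3160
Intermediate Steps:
p = -2 (p = -5 + 3 = -2)
Z(y, w) = -5 (Z(y, w) = -3 - 2*1 = -3 - 2 = -5)
Z(5, 2)*(-632) = -5*(-632) = 3160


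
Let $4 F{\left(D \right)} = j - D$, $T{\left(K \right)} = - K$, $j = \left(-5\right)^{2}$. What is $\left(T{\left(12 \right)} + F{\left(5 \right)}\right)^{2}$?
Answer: $49$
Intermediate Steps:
$j = 25$
$F{\left(D \right)} = \frac{25}{4} - \frac{D}{4}$ ($F{\left(D \right)} = \frac{25 - D}{4} = \frac{25}{4} - \frac{D}{4}$)
$\left(T{\left(12 \right)} + F{\left(5 \right)}\right)^{2} = \left(\left(-1\right) 12 + \left(\frac{25}{4} - \frac{5}{4}\right)\right)^{2} = \left(-12 + \left(\frac{25}{4} - \frac{5}{4}\right)\right)^{2} = \left(-12 + 5\right)^{2} = \left(-7\right)^{2} = 49$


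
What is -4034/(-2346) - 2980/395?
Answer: -539765/92667 ≈ -5.8248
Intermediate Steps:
-4034/(-2346) - 2980/395 = -4034*(-1/2346) - 2980*1/395 = 2017/1173 - 596/79 = -539765/92667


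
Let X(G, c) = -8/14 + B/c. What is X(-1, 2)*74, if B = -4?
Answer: -1332/7 ≈ -190.29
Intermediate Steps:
X(G, c) = -4/7 - 4/c (X(G, c) = -8/14 - 4/c = -8*1/14 - 4/c = -4/7 - 4/c)
X(-1, 2)*74 = (-4/7 - 4/2)*74 = (-4/7 - 4*1/2)*74 = (-4/7 - 2)*74 = -18/7*74 = -1332/7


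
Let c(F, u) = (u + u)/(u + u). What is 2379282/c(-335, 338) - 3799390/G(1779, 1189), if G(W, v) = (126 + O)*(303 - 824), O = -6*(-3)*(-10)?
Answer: 33467460199/14067 ≈ 2.3791e+6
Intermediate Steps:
O = -180 (O = 18*(-10) = -180)
G(W, v) = 28134 (G(W, v) = (126 - 180)*(303 - 824) = -54*(-521) = 28134)
c(F, u) = 1 (c(F, u) = (2*u)/((2*u)) = (2*u)*(1/(2*u)) = 1)
2379282/c(-335, 338) - 3799390/G(1779, 1189) = 2379282/1 - 3799390/28134 = 2379282*1 - 3799390*1/28134 = 2379282 - 1899695/14067 = 33467460199/14067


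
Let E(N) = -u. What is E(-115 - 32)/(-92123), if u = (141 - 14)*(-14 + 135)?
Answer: 15367/92123 ≈ 0.16681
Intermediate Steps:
u = 15367 (u = 127*121 = 15367)
E(N) = -15367 (E(N) = -1*15367 = -15367)
E(-115 - 32)/(-92123) = -15367/(-92123) = -15367*(-1/92123) = 15367/92123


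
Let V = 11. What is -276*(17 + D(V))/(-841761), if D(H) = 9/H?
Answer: 18032/3086457 ≈ 0.0058423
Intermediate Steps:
-276*(17 + D(V))/(-841761) = -276*(17 + 9/11)/(-841761) = -276*(17 + 9*(1/11))*(-1/841761) = -276*(17 + 9/11)*(-1/841761) = -276*196/11*(-1/841761) = -54096/11*(-1/841761) = 18032/3086457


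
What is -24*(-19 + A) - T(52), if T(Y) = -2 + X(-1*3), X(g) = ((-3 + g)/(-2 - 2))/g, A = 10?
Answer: 437/2 ≈ 218.50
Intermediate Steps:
X(g) = (3/4 - g/4)/g (X(g) = ((-3 + g)/(-4))/g = ((-3 + g)*(-1/4))/g = (3/4 - g/4)/g)
T(Y) = -5/2 (T(Y) = -2 + (3 - (-1)*3)/(4*((-1*3))) = -2 + (1/4)*(3 - 1*(-3))/(-3) = -2 + (1/4)*(-1/3)*(3 + 3) = -2 + (1/4)*(-1/3)*6 = -2 - 1/2 = -5/2)
-24*(-19 + A) - T(52) = -24*(-19 + 10) - 1*(-5/2) = -24*(-9) + 5/2 = 216 + 5/2 = 437/2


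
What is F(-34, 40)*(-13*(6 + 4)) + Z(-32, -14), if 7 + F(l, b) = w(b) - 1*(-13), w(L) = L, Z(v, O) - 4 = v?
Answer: -6008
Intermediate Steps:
Z(v, O) = 4 + v
F(l, b) = 6 + b (F(l, b) = -7 + (b - 1*(-13)) = -7 + (b + 13) = -7 + (13 + b) = 6 + b)
F(-34, 40)*(-13*(6 + 4)) + Z(-32, -14) = (6 + 40)*(-13*(6 + 4)) + (4 - 32) = 46*(-13*10) - 28 = 46*(-130) - 28 = -5980 - 28 = -6008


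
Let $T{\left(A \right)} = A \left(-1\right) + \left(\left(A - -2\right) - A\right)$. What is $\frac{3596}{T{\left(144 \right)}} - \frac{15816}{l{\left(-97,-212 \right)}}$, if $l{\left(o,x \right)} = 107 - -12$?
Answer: $- \frac{1336898}{8449} \approx -158.23$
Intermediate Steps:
$l{\left(o,x \right)} = 119$ ($l{\left(o,x \right)} = 107 + 12 = 119$)
$T{\left(A \right)} = 2 - A$ ($T{\left(A \right)} = - A + \left(\left(A + 2\right) - A\right) = - A + \left(\left(2 + A\right) - A\right) = - A + 2 = 2 - A$)
$\frac{3596}{T{\left(144 \right)}} - \frac{15816}{l{\left(-97,-212 \right)}} = \frac{3596}{2 - 144} - \frac{15816}{119} = \frac{3596}{-142} - \frac{15816}{119} = 3596 \left(- \frac{1}{142}\right) - \frac{15816}{119} = - \frac{1798}{71} - \frac{15816}{119} = - \frac{1336898}{8449}$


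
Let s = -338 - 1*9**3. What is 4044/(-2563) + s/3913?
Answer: -18558893/10029019 ≈ -1.8505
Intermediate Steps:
s = -1067 (s = -338 - 1*729 = -338 - 729 = -1067)
4044/(-2563) + s/3913 = 4044/(-2563) - 1067/3913 = 4044*(-1/2563) - 1067*1/3913 = -4044/2563 - 1067/3913 = -18558893/10029019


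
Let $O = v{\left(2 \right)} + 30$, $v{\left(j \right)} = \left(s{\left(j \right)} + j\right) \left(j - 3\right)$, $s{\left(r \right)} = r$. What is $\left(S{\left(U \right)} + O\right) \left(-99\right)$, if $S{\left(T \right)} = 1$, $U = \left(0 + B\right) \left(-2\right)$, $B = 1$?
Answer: $-2673$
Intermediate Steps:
$U = -2$ ($U = \left(0 + 1\right) \left(-2\right) = 1 \left(-2\right) = -2$)
$v{\left(j \right)} = 2 j \left(-3 + j\right)$ ($v{\left(j \right)} = \left(j + j\right) \left(j - 3\right) = 2 j \left(-3 + j\right)$)
$O = 26$ ($O = 2 \cdot 2 \left(-3 + 2\right) + 30 = 2 \cdot 2 \left(-1\right) + 30 = -4 + 30 = 26$)
$\left(S{\left(U \right)} + O\right) \left(-99\right) = \left(1 + 26\right) \left(-99\right) = 27 \left(-99\right) = -2673$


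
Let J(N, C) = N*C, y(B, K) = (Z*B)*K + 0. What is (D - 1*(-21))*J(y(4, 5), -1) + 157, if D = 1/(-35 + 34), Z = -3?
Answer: 1357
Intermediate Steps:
y(B, K) = -3*B*K (y(B, K) = (-3*B)*K + 0 = -3*B*K + 0 = -3*B*K)
D = -1 (D = 1/(-1) = -1)
J(N, C) = C*N
(D - 1*(-21))*J(y(4, 5), -1) + 157 = (-1 - 1*(-21))*(-(-3)*4*5) + 157 = (-1 + 21)*(-1*(-60)) + 157 = 20*60 + 157 = 1200 + 157 = 1357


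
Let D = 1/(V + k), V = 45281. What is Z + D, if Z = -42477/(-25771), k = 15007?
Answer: 2560879147/1553682048 ≈ 1.6483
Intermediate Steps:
Z = 42477/25771 (Z = -42477*(-1/25771) = 42477/25771 ≈ 1.6482)
D = 1/60288 (D = 1/(45281 + 15007) = 1/60288 ≈ 1.6587e-5)
Z + D = 42477/25771 + 1/60288 = 2560879147/1553682048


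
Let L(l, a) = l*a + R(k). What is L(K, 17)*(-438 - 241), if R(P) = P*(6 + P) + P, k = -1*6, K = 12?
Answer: -134442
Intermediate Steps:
k = -6
R(P) = P + P*(6 + P)
L(l, a) = -6 + a*l (L(l, a) = l*a - 6*(7 - 6) = a*l - 6*1 = a*l - 6 = -6 + a*l)
L(K, 17)*(-438 - 241) = (-6 + 17*12)*(-438 - 241) = (-6 + 204)*(-679) = 198*(-679) = -134442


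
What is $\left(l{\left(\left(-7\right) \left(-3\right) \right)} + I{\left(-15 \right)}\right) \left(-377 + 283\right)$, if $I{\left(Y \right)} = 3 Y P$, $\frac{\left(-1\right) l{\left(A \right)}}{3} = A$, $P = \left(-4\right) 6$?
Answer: $-95598$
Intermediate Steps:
$P = -24$
$l{\left(A \right)} = - 3 A$
$I{\left(Y \right)} = - 72 Y$ ($I{\left(Y \right)} = 3 Y \left(-24\right) = - 72 Y$)
$\left(l{\left(\left(-7\right) \left(-3\right) \right)} + I{\left(-15 \right)}\right) \left(-377 + 283\right) = \left(- 3 \left(\left(-7\right) \left(-3\right)\right) - -1080\right) \left(-377 + 283\right) = \left(\left(-3\right) 21 + 1080\right) \left(-94\right) = \left(-63 + 1080\right) \left(-94\right) = 1017 \left(-94\right) = -95598$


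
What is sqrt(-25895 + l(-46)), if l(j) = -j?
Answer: I*sqrt(25849) ≈ 160.78*I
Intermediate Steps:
sqrt(-25895 + l(-46)) = sqrt(-25895 - 1*(-46)) = sqrt(-25895 + 46) = sqrt(-25849) = I*sqrt(25849)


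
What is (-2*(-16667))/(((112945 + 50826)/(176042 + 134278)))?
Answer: 10344206880/163771 ≈ 63163.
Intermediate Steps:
(-2*(-16667))/(((112945 + 50826)/(176042 + 134278))) = 33334/((163771/310320)) = 33334/((163771*(1/310320))) = 33334/(163771/310320) = 33334*(310320/163771) = 10344206880/163771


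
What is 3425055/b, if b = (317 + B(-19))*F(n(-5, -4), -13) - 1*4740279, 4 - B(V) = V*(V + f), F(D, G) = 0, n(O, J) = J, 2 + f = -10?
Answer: -1141685/1580093 ≈ -0.72254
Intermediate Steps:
f = -12 (f = -2 - 10 = -12)
B(V) = 4 - V*(-12 + V) (B(V) = 4 - V*(V - 12) = 4 - V*(-12 + V))
b = -4740279 (b = (317 + (4 - 1*(-19)² + 12*(-19)))*0 - 1*4740279 = (317 + (4 - 1*361 - 228))*0 - 4740279 = (317 + (4 - 361 - 228))*0 - 4740279 = (317 - 585)*0 - 4740279 = -268*0 - 4740279 = 0 - 4740279 = -4740279)
3425055/b = 3425055/(-4740279) = 3425055*(-1/4740279) = -1141685/1580093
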